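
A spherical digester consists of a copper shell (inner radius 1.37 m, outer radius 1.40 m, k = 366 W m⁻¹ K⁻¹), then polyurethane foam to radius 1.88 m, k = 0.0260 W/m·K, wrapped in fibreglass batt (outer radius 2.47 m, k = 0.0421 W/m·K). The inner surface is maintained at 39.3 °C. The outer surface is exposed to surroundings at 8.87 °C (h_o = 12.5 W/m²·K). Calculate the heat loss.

Treat each layer as a resistance in series:
  R_copper = (1/1.37 − 1/1.40)/(4πk) = 0.01564/(4π·366) = 3.401×10^-6 K/W
  R_polyurethane foam = (1/1.40 − 1/1.88)/(4πk) = 0.1824/(4π·0.0260) = 0.5582 K/W
  R_fibreglass batt = (1/1.88 − 1/2.47)/(4πk) = 0.1271/(4π·0.0421) = 0.2402 K/W
  R_conv,out = 1/(4πr²h) = 1/(4π·2.47²·12.5) = 0.001043 K/W
ΣR = 3.401×10^-6 + 0.5582 + 0.2402 + 0.001043 = 0.7994 K/W
Q = ΔT/ΣR = (39.3 °C − 8.87 °C)/0.7994 = 38.1 W

Q = 38.1 W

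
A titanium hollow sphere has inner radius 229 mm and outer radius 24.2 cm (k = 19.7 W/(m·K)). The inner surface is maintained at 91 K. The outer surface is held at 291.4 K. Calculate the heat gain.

Q = 4πk·ΔT/(1/r₁ − 1/r₂) = 4π × 19.7 × 200.4 / (1/0.229 − 1/0.242) = 2.11×10^5 W

Q = 2.11×10^5 W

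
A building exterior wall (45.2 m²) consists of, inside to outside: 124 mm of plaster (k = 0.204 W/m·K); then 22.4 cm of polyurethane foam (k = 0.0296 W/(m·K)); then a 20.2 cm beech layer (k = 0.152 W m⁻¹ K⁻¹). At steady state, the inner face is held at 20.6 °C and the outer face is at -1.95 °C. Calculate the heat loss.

Resistance network (inner→outer):
  R_plaster = L/(kA) = 0.124/(0.204·45.2) = 0.01345 K/W
  R_polyurethane foam = L/(kA) = 0.224/(0.0296·45.2) = 0.1674 K/W
  R_beech = L/(kA) = 0.202/(0.152·45.2) = 0.02940 K/W
ΣR = 0.01345 + 0.1674 + 0.02940 = 0.2102 K/W
Q = ΔT/ΣR = (20.6 °C − -1.95 °C)/0.2102 = 107 W

Q = 107 W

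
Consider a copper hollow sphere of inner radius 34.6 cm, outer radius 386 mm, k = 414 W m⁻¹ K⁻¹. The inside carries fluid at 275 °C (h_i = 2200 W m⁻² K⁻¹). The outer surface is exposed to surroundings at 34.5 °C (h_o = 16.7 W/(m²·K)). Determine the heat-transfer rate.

Resistance network (inner→outer):
  R_conv,in = 1/(4πr²h) = 1/(4π·0.346²·2200) = 3.021×10^-4 K/W
  R_copper = (1/0.346 − 1/0.386)/(4πk) = 0.2995/(4π·414) = 5.757×10^-5 K/W
  R_conv,out = 1/(4πr²h) = 1/(4π·0.386²·16.7) = 0.03198 K/W
ΣR = 3.021×10^-4 + 5.757×10^-5 + 0.03198 = 0.03234 K/W
Q = ΔT/ΣR = (275 °C − 34.5 °C)/0.03234 = 7440 W

Q = 7.44 kW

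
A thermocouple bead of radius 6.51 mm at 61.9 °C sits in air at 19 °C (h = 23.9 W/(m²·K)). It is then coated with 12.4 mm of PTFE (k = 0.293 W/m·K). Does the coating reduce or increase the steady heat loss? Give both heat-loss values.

Critical radius for a sphere: r_cr = 2k/h = 0.0245 m = 2.45 cm.
Outer radius after coating: r₂ = 0.00651 + 0.0124 = 0.01891 m.
Since r₁ < r_cr and r₂ ≤ r_cr, the coating moves toward the maximum at r_cr — heat loss rises.
Bare: R = 1/(4πr₁²h) = 78.57 K/W; Q = 42.9/78.57 = 0.546 W.
Coated: R = R_cond + R_conv = 36.67 K/W; Q = 42.9/36.67 = 1.17 W.

increases: 0.546 → 1.17 W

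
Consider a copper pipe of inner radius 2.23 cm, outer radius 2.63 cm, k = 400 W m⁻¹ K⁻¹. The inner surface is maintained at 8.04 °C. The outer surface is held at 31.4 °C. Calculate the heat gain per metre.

Q' = 3.56×10^5 W/m

Q' = 2πk·ΔT/ln(r₂/r₁) = 2π × 400 × 23.36 / ln(0.0263/0.0223) = 3.56×10^5 W/m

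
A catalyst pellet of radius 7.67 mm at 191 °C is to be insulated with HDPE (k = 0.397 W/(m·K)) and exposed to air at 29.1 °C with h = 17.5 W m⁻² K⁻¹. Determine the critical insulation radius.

r_cr = 4.54 cm

For a sphere, r_cr = 2k_ins/h = 2·0.397/17.5 = 0.0454 m = 4.54 cm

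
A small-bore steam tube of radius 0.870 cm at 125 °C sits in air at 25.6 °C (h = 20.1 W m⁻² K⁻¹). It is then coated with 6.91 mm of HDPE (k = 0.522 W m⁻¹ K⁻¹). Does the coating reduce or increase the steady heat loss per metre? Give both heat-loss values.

increases: 109 → 145 W/m

Critical radius for a cylinder: r_cr = k/h = 0.0260 m = 2.60 cm.
Outer radius after coating: r₂ = 0.00870 + 0.00691 = 0.01561 m.
Since r₁ < r_cr and r₂ ≤ r_cr, the coating moves toward the maximum at r_cr — heat loss rises.
Bare: R = 1/(2πr₁h) = 0.9101 m·K/W; Q = 99.4/0.9101 = 109 W/m.
Coated: R = R_cond + R_conv = 0.6855 m·K/W; Q = 99.4/0.6855 = 145 W/m.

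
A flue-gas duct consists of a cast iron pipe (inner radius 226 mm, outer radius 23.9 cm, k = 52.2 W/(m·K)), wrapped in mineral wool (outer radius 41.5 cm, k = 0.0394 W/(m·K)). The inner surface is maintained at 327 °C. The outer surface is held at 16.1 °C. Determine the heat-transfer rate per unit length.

Resistance network (inner→outer):
  R'_cast iron = ln(0.239/0.226)/(2πk) = 0.05593/(2π·52.2) = 1.705×10^-4 m·K/W
  R'_mineral wool = ln(0.415/0.239)/(2πk) = 0.5518/(2π·0.0394) = 2.229 m·K/W
ΣR = 1.705×10^-4 + 2.229 = 2.229 m·K/W
Q' = ΔT/ΣR = (327 °C − 16.1 °C)/2.229 = 139 W/m

Q' = 139 W/m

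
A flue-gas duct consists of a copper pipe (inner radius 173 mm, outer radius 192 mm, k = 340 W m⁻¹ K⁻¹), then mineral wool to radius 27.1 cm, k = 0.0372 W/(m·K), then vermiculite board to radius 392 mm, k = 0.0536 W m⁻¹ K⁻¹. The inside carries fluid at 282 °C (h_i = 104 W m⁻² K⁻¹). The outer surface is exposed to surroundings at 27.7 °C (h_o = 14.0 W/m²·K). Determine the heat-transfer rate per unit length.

Q' = 97.5 W/m

Treat each layer as a resistance in series:
  R'_conv,in = 1/(2πr h) = 1/(2π·0.173·104) = 0.008846 m·K/W
  R'_copper = ln(0.192/0.173)/(2πk) = 0.1042/(2π·340) = 4.878×10^-5 m·K/W
  R'_mineral wool = ln(0.271/0.192)/(2πk) = 0.3446/(2π·0.0372) = 1.474 m·K/W
  R'_vermiculite board = ln(0.392/0.271)/(2πk) = 0.3691/(2π·0.0536) = 1.096 m·K/W
  R'_conv,out = 1/(2πr h) = 1/(2π·0.392·14.0) = 0.02900 m·K/W
ΣR = 0.008846 + 4.878×10^-5 + 1.474 + 1.096 + 0.02900 = 2.608 m·K/W
Q' = ΔT/ΣR = (282 °C − 27.7 °C)/2.608 = 97.5 W/m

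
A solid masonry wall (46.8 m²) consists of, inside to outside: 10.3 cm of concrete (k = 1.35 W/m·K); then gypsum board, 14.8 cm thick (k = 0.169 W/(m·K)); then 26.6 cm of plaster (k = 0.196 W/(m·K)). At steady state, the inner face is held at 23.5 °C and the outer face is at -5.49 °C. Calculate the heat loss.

Q = 588 W

Resistance network (inner→outer):
  R_concrete = L/(kA) = 0.103/(1.35·46.8) = 0.001630 K/W
  R_gypsum board = L/(kA) = 0.148/(0.169·46.8) = 0.01871 K/W
  R_plaster = L/(kA) = 0.266/(0.196·46.8) = 0.02900 K/W
ΣR = 0.001630 + 0.01871 + 0.02900 = 0.04934 K/W
Q = ΔT/ΣR = (23.5 °C − -5.49 °C)/0.04934 = 588 W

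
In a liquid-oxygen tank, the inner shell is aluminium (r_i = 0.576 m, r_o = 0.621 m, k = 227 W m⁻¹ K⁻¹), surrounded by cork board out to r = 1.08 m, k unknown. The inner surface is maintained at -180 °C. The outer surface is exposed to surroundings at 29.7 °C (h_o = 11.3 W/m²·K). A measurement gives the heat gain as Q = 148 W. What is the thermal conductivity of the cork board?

k = 0.0386 W/m·K

ΣR = ΔT/Q = |-180 − 29.7|/148 = 1.417 K/W
Known resistances:
  R_aluminium = (1/0.576 − 1/0.621)/(4πk) = 0.1258/(4π·227) = 4.410×10^-5 K/W
  R_conv,out = 1/(4πr²h) = 1/(4π·1.08²·11.3) = 0.006038 K/W
R_cork board = ΣR − ΣR_known = 1.417 − 0.006082 = 1.411 K/W
(1/r₁−1/r₂)/(4πk) = 1.411 ⇒ k = 0.6844/(4π·1.411) = 0.0386 W/m·K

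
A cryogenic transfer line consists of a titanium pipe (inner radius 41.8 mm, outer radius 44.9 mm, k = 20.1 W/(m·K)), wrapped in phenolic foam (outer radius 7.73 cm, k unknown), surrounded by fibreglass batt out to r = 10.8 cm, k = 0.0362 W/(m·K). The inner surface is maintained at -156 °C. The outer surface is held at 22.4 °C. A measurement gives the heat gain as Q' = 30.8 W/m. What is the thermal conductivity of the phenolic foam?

ΣR = ΔT/Q' = |-156 − 22.4|/30.8 = 5.792 m·K/W
Known resistances:
  R'_titanium = ln(0.0449/0.0418)/(2πk) = 0.07154/(2π·20.1) = 5.665×10^-4 m·K/W
  R'_fibreglass batt = ln(0.108/0.0773)/(2πk) = 0.3344/(2π·0.0362) = 1.470 m·K/W
R_phenolic foam = ΣR − ΣR_known = 5.792 − 1.471 = 4.321 m·K/W
ln(r₂/r₁)/(2πk) = 4.321 ⇒ k = 0.5433/(2π·4.321) = 0.0200 W/m·K

k = 0.0200 W/m·K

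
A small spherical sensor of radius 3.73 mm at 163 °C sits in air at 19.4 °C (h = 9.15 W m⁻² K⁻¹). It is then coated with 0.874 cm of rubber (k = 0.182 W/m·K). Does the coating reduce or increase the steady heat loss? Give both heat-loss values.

Critical radius for a sphere: r_cr = 2k/h = 0.0398 m = 3.98 cm.
Outer radius after coating: r₂ = 0.00373 + 0.00874 = 0.01247 m.
Since r₁ < r_cr and r₂ ≤ r_cr, the coating moves toward the maximum at r_cr — heat loss rises.
Bare: R = 1/(4πr₁²h) = 625.1 K/W; Q = 143.6/625.1 = 0.230 W.
Coated: R = R_cond + R_conv = 138.1 K/W; Q = 143.6/138.1 = 1.04 W.

increases: 0.230 → 1.04 W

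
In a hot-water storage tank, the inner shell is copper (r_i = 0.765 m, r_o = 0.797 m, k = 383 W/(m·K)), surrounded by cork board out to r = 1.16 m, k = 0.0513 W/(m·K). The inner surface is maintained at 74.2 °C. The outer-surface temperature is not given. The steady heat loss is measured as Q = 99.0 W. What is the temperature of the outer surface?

T_out = 13.9 °C

Series resistances:
  R_copper = (1/0.765 − 1/0.797)/(4πk) = 0.05248/(4π·383) = 1.090×10^-5 K/W
  R_cork board = (1/0.797 − 1/1.16)/(4πk) = 0.3926/(4π·0.0513) = 0.6091 K/W
ΣR = 0.6091 K/W
ΔT = Q·ΣR = 99.0 × 0.6091 = 60.30 K
Heat flows outward, so T_out = T_in − ΔT = 74.2 − 60.30 = 13.9 °C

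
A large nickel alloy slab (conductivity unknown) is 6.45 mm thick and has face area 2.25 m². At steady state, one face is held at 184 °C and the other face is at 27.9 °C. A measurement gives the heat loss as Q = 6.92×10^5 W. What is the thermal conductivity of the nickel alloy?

ΣR = ΔT/Q = |184 − 27.9|/6.92×10^5 = 2.256×10^-4 K/W
L/(kA) = 2.256×10^-4 ⇒ k = 0.00645/(2.256×10^-4·2.25) = 12.7 W/m·K

k = 12.7 W/m·K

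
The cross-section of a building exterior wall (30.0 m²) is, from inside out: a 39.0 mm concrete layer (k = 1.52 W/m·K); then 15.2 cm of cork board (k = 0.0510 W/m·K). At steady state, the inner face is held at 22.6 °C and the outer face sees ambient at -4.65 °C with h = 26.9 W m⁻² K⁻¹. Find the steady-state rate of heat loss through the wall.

Q = 269 W

Treat each layer as a resistance in series:
  R_concrete = L/(kA) = 0.0390/(1.52·30.0) = 8.553×10^-4 K/W
  R_cork board = L/(kA) = 0.152/(0.0510·30.0) = 0.09935 K/W
  R_conv,out = 1/(hA) = 1/(26.9·30.0) = 0.001239 K/W
ΣR = 8.553×10^-4 + 0.09935 + 0.001239 = 0.1014 K/W
Q = ΔT/ΣR = (22.6 °C − -4.65 °C)/0.1014 = 269 W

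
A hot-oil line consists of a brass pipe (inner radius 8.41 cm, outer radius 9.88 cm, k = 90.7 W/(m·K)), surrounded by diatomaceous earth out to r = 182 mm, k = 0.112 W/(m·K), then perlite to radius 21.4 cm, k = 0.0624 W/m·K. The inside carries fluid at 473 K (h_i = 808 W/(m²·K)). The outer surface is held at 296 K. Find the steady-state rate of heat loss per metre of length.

Q' = 138 W/m

Series thermal resistances, inner to outer:
  R'_conv,in = 1/(2πr h) = 1/(2π·0.0841·808) = 0.002342 m·K/W
  R'_brass = ln(0.0988/0.0841)/(2πk) = 0.1611/(2π·90.7) = 2.827×10^-4 m·K/W
  R'_diatomaceous earth = ln(0.182/0.0988)/(2πk) = 0.6109/(2π·0.112) = 0.8681 m·K/W
  R'_perlite = ln(0.214/0.182)/(2πk) = 0.1620/(2π·0.0624) = 0.4131 m·K/W
ΣR = 0.002342 + 2.827×10^-4 + 0.8681 + 0.4131 = 1.284 m·K/W
Q' = ΔT/ΣR = (473 K − 296 K)/1.284 = 138 W/m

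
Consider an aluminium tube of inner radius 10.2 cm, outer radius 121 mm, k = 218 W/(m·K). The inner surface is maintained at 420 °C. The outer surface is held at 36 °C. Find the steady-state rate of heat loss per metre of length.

Q' = 2πk·ΔT/ln(r₂/r₁) = 2π × 218 × 384 / ln(0.121/0.102) = 3.08×10^6 W/m

Q' = 3.08×10^6 W/m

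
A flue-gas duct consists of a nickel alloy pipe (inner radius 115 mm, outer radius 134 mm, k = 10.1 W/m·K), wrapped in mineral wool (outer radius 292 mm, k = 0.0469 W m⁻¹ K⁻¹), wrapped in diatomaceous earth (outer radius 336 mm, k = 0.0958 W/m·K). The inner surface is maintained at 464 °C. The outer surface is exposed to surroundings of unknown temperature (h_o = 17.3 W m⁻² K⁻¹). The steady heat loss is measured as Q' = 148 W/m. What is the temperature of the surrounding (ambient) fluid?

Series resistances:
  R'_nickel alloy = ln(0.134/0.115)/(2πk) = 0.1529/(2π·10.1) = 0.002410 m·K/W
  R'_mineral wool = ln(0.292/0.134)/(2πk) = 0.7789/(2π·0.0469) = 2.643 m·K/W
  R'_diatomaceous earth = ln(0.336/0.292)/(2πk) = 0.1404/(2π·0.0958) = 0.2332 m·K/W
  R'_conv,out = 1/(2πr h) = 1/(2π·0.336·17.3) = 0.02738 m·K/W
ΣR = 2.906 m·K/W
ΔT = Q'·ΣR = 148 × 2.906 = 430.1 K
Heat flows outward, so T_out = T_in − ΔT = 464 − 430.1 = 33.9 °C

T_out = 33.9 °C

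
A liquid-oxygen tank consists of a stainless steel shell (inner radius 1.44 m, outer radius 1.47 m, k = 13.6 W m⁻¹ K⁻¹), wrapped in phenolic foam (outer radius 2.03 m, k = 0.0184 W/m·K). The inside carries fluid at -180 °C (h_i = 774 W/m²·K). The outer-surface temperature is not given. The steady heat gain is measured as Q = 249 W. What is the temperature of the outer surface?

Series resistances:
  R_conv,in = 1/(4πr²h) = 1/(4π·1.44²·774) = 4.958×10^-5 K/W
  R_stainless steel = (1/1.44 − 1/1.47)/(4πk) = 0.01417/(4π·13.6) = 8.293×10^-5 K/W
  R_phenolic foam = (1/1.47 − 1/2.03)/(4πk) = 0.1877/(4π·0.0184) = 0.8116 K/W
ΣR = 0.8117 K/W
ΔT = Q·ΣR = 249 × 0.8117 = 202.1 K
Heat flows inward, so T_out = T_in + ΔT = -180 + 202.1 = 22.1 °C

T_out = 22.1 °C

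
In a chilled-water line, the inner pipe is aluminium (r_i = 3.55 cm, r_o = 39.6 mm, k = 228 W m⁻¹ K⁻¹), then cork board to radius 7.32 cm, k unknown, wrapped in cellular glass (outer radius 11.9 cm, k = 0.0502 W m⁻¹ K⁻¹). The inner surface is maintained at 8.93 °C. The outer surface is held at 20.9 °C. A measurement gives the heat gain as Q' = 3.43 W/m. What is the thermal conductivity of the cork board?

ΣR = ΔT/Q' = |8.93 − 20.9|/3.43 = 3.490 m·K/W
Known resistances:
  R'_aluminium = ln(0.0396/0.0355)/(2πk) = 0.1093/(2π·228) = 7.629×10^-5 m·K/W
  R'_cellular glass = ln(0.119/0.0732)/(2πk) = 0.4859/(2π·0.0502) = 1.541 m·K/W
R_cork board = ΣR − ΣR_known = 3.490 − 1.541 = 1.949 m·K/W
ln(r₂/r₁)/(2πk) = 1.949 ⇒ k = 0.6144/(2π·1.949) = 0.0502 W/m·K

k = 0.0502 W/m·K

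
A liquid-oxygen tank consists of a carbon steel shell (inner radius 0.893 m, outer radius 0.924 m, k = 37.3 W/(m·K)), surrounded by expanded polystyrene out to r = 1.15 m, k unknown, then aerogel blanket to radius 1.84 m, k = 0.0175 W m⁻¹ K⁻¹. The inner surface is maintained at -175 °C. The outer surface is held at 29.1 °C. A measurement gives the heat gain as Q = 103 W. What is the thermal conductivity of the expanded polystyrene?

ΣR = ΔT/Q = |-175 − 29.1|/103 = 1.982 K/W
Known resistances:
  R_carbon steel = (1/0.893 − 1/0.924)/(4πk) = 0.03757/(4π·37.3) = 8.015×10^-5 K/W
  R_aerogel blanket = (1/1.15 − 1/1.84)/(4πk) = 0.3261/(4π·0.0175) = 1.483 K/W
R_expanded polystyrene = ΣR − ΣR_known = 1.982 − 1.483 = 0.4990 K/W
(1/r₁−1/r₂)/(4πk) = 0.4990 ⇒ k = 0.2127/(4π·0.4990) = 0.0339 W/m·K

k = 0.0339 W/m·K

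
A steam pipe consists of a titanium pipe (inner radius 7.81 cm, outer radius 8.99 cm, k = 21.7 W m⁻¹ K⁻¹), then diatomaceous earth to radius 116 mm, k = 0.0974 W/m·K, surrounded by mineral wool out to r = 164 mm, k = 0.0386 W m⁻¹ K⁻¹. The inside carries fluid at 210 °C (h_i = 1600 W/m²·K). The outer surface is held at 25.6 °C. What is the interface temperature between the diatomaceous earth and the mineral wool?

T = 168 °C

Resistance network (inner→outer):
  R'_conv,in = 1/(2πr h) = 1/(2π·0.0781·1600) = 0.001274 m·K/W
  R'_titanium = ln(0.0899/0.0781)/(2πk) = 0.1407/(2π·21.7) = 0.001032 m·K/W
  R'_diatomaceous earth = ln(0.116/0.0899)/(2πk) = 0.2549/(2π·0.0974) = 0.4165 m·K/W
  R'_mineral wool = ln(0.164/0.116)/(2πk) = 0.3463/(2π·0.0386) = 1.428 m·K/W
ΣR = 0.001274 + 0.001032 + 0.4165 + 1.428 = 1.847 m·K/W
Q' = ΔT/ΣR = (210 °C − 25.6 °C)/1.847 = 99.84 W/m
From the inner boundary to the diatomaceous earth/mineral wool interface, ΣR_partial = 0.4188 m·K/W.
T_interface = T_in − Q'·ΣR_partial = 210 °C − (99.84)(0.4188) = 168 °C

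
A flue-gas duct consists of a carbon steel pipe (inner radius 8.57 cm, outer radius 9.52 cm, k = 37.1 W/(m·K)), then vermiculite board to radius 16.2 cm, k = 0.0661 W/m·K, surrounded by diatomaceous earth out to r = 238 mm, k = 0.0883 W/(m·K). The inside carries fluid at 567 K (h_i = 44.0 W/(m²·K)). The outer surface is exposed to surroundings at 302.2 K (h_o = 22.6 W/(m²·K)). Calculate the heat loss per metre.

Q' = 129 W/m

Treat each layer as a resistance in series:
  R'_conv,in = 1/(2πr h) = 1/(2π·0.0857·44.0) = 0.04221 m·K/W
  R'_carbon steel = ln(0.0952/0.0857)/(2πk) = 0.1051/(2π·37.1) = 4.510×10^-4 m·K/W
  R'_vermiculite board = ln(0.162/0.0952)/(2πk) = 0.5316/(2π·0.0661) = 1.280 m·K/W
  R'_diatomaceous earth = ln(0.238/0.162)/(2πk) = 0.3847/(2π·0.0883) = 0.6934 m·K/W
  R'_conv,out = 1/(2πr h) = 1/(2π·0.238·22.6) = 0.02959 m·K/W
ΣR = 0.04221 + 4.510×10^-4 + 1.280 + 0.6934 + 0.02959 = 2.046 m·K/W
Q' = ΔT/ΣR = (567 K − 302.2 K)/2.046 = 129 W/m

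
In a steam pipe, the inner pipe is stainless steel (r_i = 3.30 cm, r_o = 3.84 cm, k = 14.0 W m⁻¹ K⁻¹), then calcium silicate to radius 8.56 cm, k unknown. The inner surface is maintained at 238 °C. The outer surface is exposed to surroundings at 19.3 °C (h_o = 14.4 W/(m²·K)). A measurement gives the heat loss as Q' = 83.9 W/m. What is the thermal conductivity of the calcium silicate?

k = 0.0515 W/m·K

ΣR = ΔT/Q' = |238 − 19.3|/83.9 = 2.607 m·K/W
Known resistances:
  R'_stainless steel = ln(0.0384/0.0330)/(2πk) = 0.1515/(2π·14.0) = 0.001723 m·K/W
  R'_conv,out = 1/(2πr h) = 1/(2π·0.0856·14.4) = 0.1291 m·K/W
R_calcium silicate = ΣR − ΣR_known = 2.607 − 0.1308 = 2.476 m·K/W
ln(r₂/r₁)/(2πk) = 2.476 ⇒ k = 0.8016/(2π·2.476) = 0.0515 W/m·K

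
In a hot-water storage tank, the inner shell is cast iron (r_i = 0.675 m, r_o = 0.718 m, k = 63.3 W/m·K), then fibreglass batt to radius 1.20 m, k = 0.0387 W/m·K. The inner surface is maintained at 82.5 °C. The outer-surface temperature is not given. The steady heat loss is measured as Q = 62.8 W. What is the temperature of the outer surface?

Sum the resistances:
  R_cast iron = (1/0.675 − 1/0.718)/(4πk) = 0.08872/(4π·63.3) = 1.115×10^-4 K/W
  R_fibreglass batt = (1/0.718 − 1/1.20)/(4πk) = 0.5594/(4π·0.0387) = 1.150 K/W
ΣR = 1.150 K/W
ΔT = Q·ΣR = 62.8 × 1.150 = 72.22 K
Heat flows outward, so T_out = T_in − ΔT = 82.5 − 72.22 = 10.3 °C

T_out = 10.3 °C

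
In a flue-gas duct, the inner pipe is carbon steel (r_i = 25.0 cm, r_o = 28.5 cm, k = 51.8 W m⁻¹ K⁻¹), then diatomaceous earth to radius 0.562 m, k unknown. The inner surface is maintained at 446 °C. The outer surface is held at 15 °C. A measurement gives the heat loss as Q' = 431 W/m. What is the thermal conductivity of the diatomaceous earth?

k = 0.108 W/m·K

ΣR = ΔT/Q' = |446 − 15|/431 = 1.000 m·K/W
Known resistances:
  R'_carbon steel = ln(0.285/0.250)/(2πk) = 0.1310/(2π·51.8) = 4.026×10^-4 m·K/W
R_diatomaceous earth = ΣR − ΣR_known = 1.000 − 4.026×10^-4 = 0.9996 m·K/W
ln(r₂/r₁)/(2πk) = 0.9996 ⇒ k = 0.6790/(2π·0.9996) = 0.108 W/m·K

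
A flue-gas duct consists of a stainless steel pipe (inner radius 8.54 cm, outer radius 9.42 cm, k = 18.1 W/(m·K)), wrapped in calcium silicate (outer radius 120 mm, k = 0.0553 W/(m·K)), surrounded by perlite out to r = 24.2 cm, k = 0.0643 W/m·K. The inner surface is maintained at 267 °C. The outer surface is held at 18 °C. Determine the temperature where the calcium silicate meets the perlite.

T = 196 °C

Treat each layer as a resistance in series:
  R'_stainless steel = ln(0.0942/0.0854)/(2πk) = 0.09807/(2π·18.1) = 8.624×10^-4 m·K/W
  R'_calcium silicate = ln(0.120/0.0942)/(2πk) = 0.2421/(2π·0.0553) = 0.6967 m·K/W
  R'_perlite = ln(0.242/0.120)/(2πk) = 0.7014/(2π·0.0643) = 1.736 m·K/W
ΣR = 8.624×10^-4 + 0.6967 + 1.736 = 2.434 m·K/W
Q' = ΔT/ΣR = (267 °C − 18 °C)/2.434 = 102.3 W/m
From the inner boundary to the calcium silicate/perlite interface, ΣR_partial = 0.6976 m·K/W.
T_interface = T_in − Q'·ΣR_partial = 267 °C − (102.3)(0.6976) = 196 °C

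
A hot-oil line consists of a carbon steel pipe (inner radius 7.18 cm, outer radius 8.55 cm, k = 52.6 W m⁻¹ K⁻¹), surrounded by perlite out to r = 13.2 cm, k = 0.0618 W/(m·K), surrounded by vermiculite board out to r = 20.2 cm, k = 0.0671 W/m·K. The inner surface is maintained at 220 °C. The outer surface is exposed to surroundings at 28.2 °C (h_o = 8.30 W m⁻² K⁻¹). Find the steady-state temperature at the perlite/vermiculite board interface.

T = 123 °C

Treat each layer as a resistance in series:
  R'_carbon steel = ln(0.0855/0.0718)/(2πk) = 0.1746/(2π·52.6) = 5.284×10^-4 m·K/W
  R'_perlite = ln(0.132/0.0855)/(2πk) = 0.4343/(2π·0.0618) = 1.118 m·K/W
  R'_vermiculite board = ln(0.202/0.132)/(2πk) = 0.4255/(2π·0.0671) = 1.009 m·K/W
  R'_conv,out = 1/(2πr h) = 1/(2π·0.202·8.30) = 0.09493 m·K/W
ΣR = 5.284×10^-4 + 1.118 + 1.009 + 0.09493 = 2.222 m·K/W
Q' = ΔT/ΣR = (220 °C − 28.2 °C)/2.222 = 86.32 W/m
From the inner boundary to the perlite/vermiculite board interface, ΣR_partial = 1.119 m·K/W.
T_interface = T_in − Q'·ΣR_partial = 220 °C − (86.32)(1.119) = 123 °C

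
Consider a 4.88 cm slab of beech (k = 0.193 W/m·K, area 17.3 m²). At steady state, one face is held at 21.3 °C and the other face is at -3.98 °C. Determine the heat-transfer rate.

Q = 1730 W

Q = kA·ΔT/L = 0.193 × 17.3 × |21.3 °C − -3.98 °C| / 0.0488 = 1730 W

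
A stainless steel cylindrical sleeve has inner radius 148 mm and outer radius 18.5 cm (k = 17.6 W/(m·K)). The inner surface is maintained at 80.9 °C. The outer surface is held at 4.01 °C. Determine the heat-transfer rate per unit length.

Q' = 2πk·ΔT/ln(r₂/r₁) = 2π × 17.6 × 76.89 / ln(0.185/0.148) = 38100 W/m

Q' = 38100 W/m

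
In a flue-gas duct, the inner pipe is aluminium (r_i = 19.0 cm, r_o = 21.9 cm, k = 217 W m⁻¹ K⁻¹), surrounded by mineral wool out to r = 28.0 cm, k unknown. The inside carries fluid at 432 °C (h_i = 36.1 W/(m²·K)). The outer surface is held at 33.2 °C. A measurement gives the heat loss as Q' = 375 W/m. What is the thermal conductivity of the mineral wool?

k = 0.0376 W/m·K

ΣR = ΔT/Q' = |432 − 33.2|/375 = 1.063 m·K/W
Known resistances:
  R'_conv,in = 1/(2πr h) = 1/(2π·0.190·36.1) = 0.02320 m·K/W
  R'_aluminium = ln(0.219/0.190)/(2πk) = 0.1420/(2π·217) = 1.042×10^-4 m·K/W
R_mineral wool = ΣR − ΣR_known = 1.063 − 0.02330 = 1.040 m·K/W
ln(r₂/r₁)/(2πk) = 1.040 ⇒ k = 0.2457/(2π·1.040) = 0.0376 W/m·K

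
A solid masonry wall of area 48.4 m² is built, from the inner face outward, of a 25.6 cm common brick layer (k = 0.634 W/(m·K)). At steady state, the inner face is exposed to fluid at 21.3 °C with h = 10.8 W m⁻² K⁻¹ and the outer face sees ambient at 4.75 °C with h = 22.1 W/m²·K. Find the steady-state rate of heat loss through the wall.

Resistance network (inner→outer):
  R_conv,in = 1/(hA) = 1/(10.8·48.4) = 0.001913 K/W
  R_common brick = L/(kA) = 0.256/(0.634·48.4) = 0.008343 K/W
  R_conv,out = 1/(hA) = 1/(22.1·48.4) = 9.349×10^-4 K/W
ΣR = 0.001913 + 0.008343 + 9.349×10^-4 = 0.01119 K/W
Q = ΔT/ΣR = (21.3 °C − 4.75 °C)/0.01119 = 1480 W

Q = 1480 W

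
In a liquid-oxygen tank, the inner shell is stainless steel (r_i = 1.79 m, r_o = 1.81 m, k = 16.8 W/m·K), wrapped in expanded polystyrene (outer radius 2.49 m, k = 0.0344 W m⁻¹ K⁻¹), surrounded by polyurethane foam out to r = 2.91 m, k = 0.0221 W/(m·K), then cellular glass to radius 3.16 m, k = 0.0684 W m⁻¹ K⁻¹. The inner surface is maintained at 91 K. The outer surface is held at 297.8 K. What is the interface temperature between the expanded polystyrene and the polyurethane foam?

Treat each layer as a resistance in series:
  R_stainless steel = (1/1.79 − 1/1.81)/(4πk) = 0.006173/(4π·16.8) = 2.924×10^-5 K/W
  R_expanded polystyrene = (1/1.81 − 1/2.49)/(4πk) = 0.1509/(4π·0.0344) = 0.3490 K/W
  R_polyurethane foam = (1/2.49 − 1/2.91)/(4πk) = 0.05796/(4π·0.0221) = 0.2087 K/W
  R_cellular glass = (1/2.91 − 1/3.16)/(4πk) = 0.02719/(4π·0.0684) = 0.03163 K/W
ΣR = 2.924×10^-5 + 0.3490 + 0.2087 + 0.03163 = 0.5894 K/W
Q = ΔT/ΣR = (91 K − 297.8 K)/0.5894 = -350.9 W
From the inner boundary to the expanded polystyrene/polyurethane foam interface, ΣR_partial = 0.3490 K/W.
T_interface = T_in − Q·ΣR_partial = 91 K − (-350.9)(0.3490) = 213.5 K

T = 213.5 K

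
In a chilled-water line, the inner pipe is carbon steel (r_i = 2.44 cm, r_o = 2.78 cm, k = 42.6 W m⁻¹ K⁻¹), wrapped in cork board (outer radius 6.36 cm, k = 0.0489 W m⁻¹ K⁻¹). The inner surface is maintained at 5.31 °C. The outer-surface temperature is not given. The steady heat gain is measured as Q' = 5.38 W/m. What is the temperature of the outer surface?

T_out = 19.8 °C

Series resistances:
  R'_carbon steel = ln(0.0278/0.0244)/(2πk) = 0.1305/(2π·42.6) = 4.874×10^-4 m·K/W
  R'_cork board = ln(0.0636/0.0278)/(2πk) = 0.8276/(2π·0.0489) = 2.694 m·K/W
ΣR = 2.694 m·K/W
ΔT = Q'·ΣR = 5.38 × 2.694 = 14.49 K
Heat flows inward, so T_out = T_in + ΔT = 5.31 + 14.49 = 19.8 °C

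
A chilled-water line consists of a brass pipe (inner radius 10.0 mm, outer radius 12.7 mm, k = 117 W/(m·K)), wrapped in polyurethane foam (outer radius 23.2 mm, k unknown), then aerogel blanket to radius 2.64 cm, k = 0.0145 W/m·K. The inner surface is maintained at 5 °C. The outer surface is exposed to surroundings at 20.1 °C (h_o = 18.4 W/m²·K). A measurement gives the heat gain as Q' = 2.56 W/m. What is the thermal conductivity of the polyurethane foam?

k = 0.0231 W/m·K

ΣR = ΔT/Q' = |5 − 20.1|/2.56 = 5.898 m·K/W
Known resistances:
  R'_brass = ln(0.0127/0.0100)/(2πk) = 0.2390/(2π·117) = 3.251×10^-4 m·K/W
  R'_aerogel blanket = ln(0.0264/0.0232)/(2πk) = 0.1292/(2π·0.0145) = 1.418 m·K/W
  R'_conv,out = 1/(2πr h) = 1/(2π·0.0264·18.4) = 0.3276 m·K/W
R_polyurethane foam = ΣR − ΣR_known = 5.898 − 1.746 = 4.152 m·K/W
ln(r₂/r₁)/(2πk) = 4.152 ⇒ k = 0.6026/(2π·4.152) = 0.0231 W/m·K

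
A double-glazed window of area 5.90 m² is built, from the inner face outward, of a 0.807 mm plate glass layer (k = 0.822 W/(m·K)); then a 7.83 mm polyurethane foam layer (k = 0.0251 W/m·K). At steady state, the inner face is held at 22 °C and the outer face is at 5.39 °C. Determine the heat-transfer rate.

Resistance network (inner→outer):
  R_plate glass = L/(kA) = 8.07×10^-4/(0.822·5.90) = 1.664×10^-4 K/W
  R_polyurethane foam = L/(kA) = 0.00783/(0.0251·5.90) = 0.05287 K/W
ΣR = 1.664×10^-4 + 0.05287 = 0.05304 K/W
Q = ΔT/ΣR = (22 °C − 5.39 °C)/0.05304 = 313 W

Q = 313 W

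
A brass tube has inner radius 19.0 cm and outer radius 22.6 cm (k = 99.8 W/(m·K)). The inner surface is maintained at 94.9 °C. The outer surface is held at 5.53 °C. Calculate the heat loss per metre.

Q' = 2πk·ΔT/ln(r₂/r₁) = 2π × 99.8 × 89.37 / ln(0.226/0.190) = 3.23×10^5 W/m

Q' = 3.23×10^5 W/m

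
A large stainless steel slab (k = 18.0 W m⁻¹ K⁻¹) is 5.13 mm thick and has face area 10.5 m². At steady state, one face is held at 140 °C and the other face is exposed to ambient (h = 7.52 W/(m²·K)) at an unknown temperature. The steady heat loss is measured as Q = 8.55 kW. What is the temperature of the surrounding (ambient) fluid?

Series resistances:
  R_stainless steel = L/(kA) = 0.00513/(18.0·10.5) = 2.714×10^-5 K/W
  R_conv,out = 1/(hA) = 1/(7.52·10.5) = 0.01266 K/W
ΣR = 0.01269 K/W
ΔT = Q·ΣR = 8550 × 0.01269 = 108.5 K
Heat flows outward, so T_out = T_in − ΔT = 140 − 108.5 = 31.5 °C

T_out = 31.5 °C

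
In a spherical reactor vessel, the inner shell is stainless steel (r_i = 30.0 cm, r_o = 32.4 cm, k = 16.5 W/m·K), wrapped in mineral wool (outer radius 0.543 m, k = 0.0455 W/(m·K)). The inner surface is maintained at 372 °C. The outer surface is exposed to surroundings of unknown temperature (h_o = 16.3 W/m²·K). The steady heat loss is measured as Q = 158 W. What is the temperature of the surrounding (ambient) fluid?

T_out = 25.2 °C

Sum the resistances:
  R_stainless steel = (1/0.300 − 1/0.324)/(4πk) = 0.2469/(4π·16.5) = 0.001191 K/W
  R_mineral wool = (1/0.324 − 1/0.543)/(4πk) = 1.245/(4π·0.0455) = 2.177 K/W
  R_conv,out = 1/(4πr²h) = 1/(4π·0.543²·16.3) = 0.01656 K/W
ΣR = 2.195 K/W
ΔT = Q·ΣR = 158 × 2.195 = 346.8 K
Heat flows outward, so T_out = T_in − ΔT = 372 − 346.8 = 25.2 °C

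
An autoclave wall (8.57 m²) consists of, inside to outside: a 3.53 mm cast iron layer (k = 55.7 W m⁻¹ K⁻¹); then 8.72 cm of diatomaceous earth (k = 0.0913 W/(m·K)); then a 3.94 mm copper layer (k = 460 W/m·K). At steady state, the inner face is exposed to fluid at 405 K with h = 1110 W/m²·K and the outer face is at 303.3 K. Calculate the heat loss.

Resistance network (inner→outer):
  R_conv,in = 1/(hA) = 1/(1110·8.57) = 1.051×10^-4 K/W
  R_cast iron = L/(kA) = 0.00353/(55.7·8.57) = 7.395×10^-6 K/W
  R_diatomaceous earth = L/(kA) = 0.0872/(0.0913·8.57) = 0.1114 K/W
  R_copper = L/(kA) = 0.00394/(460·8.57) = 9.994×10^-7 K/W
ΣR = 1.051×10^-4 + 7.395×10^-6 + 0.1114 + 9.994×10^-7 = 0.1115 K/W
Q = ΔT/ΣR = (405 K − 303.3 K)/0.1115 = 912 W

Q = 912 W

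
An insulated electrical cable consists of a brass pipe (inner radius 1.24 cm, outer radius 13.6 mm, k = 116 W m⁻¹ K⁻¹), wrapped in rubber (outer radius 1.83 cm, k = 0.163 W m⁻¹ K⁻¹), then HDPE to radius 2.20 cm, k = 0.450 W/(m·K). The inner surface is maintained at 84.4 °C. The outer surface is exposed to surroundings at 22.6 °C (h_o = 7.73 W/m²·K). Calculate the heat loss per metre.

Q' = 47.9 W/m

Series thermal resistances, inner to outer:
  R'_brass = ln(0.0136/0.0124)/(2πk) = 0.09237/(2π·116) = 1.267×10^-4 m·K/W
  R'_rubber = ln(0.0183/0.0136)/(2πk) = 0.2968/(2π·0.163) = 0.2898 m·K/W
  R'_HDPE = ln(0.0220/0.0183)/(2πk) = 0.1841/(2π·0.450) = 0.06513 m·K/W
  R'_conv,out = 1/(2πr h) = 1/(2π·0.0220·7.73) = 0.9359 m·K/W
ΣR = 1.267×10^-4 + 0.2898 + 0.06513 + 0.9359 = 1.291 m·K/W
Q' = ΔT/ΣR = (84.4 °C − 22.6 °C)/1.291 = 47.9 W/m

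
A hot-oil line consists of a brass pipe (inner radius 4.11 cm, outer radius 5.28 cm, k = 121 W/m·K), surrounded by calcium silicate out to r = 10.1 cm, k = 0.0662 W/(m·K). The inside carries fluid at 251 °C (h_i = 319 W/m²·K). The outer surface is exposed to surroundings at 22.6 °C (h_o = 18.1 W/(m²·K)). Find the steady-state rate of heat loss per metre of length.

Series thermal resistances, inner to outer:
  R'_conv,in = 1/(2πr h) = 1/(2π·0.0411·319) = 0.01214 m·K/W
  R'_brass = ln(0.0528/0.0411)/(2πk) = 0.2505/(2π·121) = 3.295×10^-4 m·K/W
  R'_calcium silicate = ln(0.101/0.0528)/(2πk) = 0.6486/(2π·0.0662) = 1.559 m·K/W
  R'_conv,out = 1/(2πr h) = 1/(2π·0.101·18.1) = 0.08706 m·K/W
ΣR = 0.01214 + 3.295×10^-4 + 1.559 + 0.08706 = 1.659 m·K/W
Q' = ΔT/ΣR = (251 °C − 22.6 °C)/1.659 = 138 W/m

Q' = 138 W/m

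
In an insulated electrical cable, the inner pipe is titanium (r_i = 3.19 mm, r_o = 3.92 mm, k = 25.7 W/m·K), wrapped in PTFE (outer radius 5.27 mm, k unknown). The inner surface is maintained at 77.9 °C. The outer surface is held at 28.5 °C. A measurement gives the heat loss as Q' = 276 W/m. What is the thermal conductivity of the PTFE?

k = 0.265 W/m·K

ΣR = ΔT/Q' = |77.9 − 28.5|/276 = 0.1790 m·K/W
Known resistances:
  R'_titanium = ln(0.00392/0.00319)/(2πk) = 0.2061/(2π·25.7) = 0.001276 m·K/W
R_PTFE = ΣR − ΣR_known = 0.1790 − 0.001276 = 0.1777 m·K/W
ln(r₂/r₁)/(2πk) = 0.1777 ⇒ k = 0.2959/(2π·0.1777) = 0.265 W/m·K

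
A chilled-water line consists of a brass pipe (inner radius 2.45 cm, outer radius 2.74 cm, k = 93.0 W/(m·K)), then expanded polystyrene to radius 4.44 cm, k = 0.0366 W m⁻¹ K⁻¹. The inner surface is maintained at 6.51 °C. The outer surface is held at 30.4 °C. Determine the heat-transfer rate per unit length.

Q' = 11.4 W/m

Treat each layer as a resistance in series:
  R'_brass = ln(0.0274/0.0245)/(2πk) = 0.1119/(2π·93.0) = 1.914×10^-4 m·K/W
  R'_expanded polystyrene = ln(0.0444/0.0274)/(2πk) = 0.4827/(2π·0.0366) = 2.099 m·K/W
ΣR = 1.914×10^-4 + 2.099 = 2.099 m·K/W
Q' = ΔT/ΣR = (6.51 °C − 30.4 °C)/2.099 = -11.4 W/m
(Negative Q' ⇒ heat flows inward; heat gain = 11.4 W/m.)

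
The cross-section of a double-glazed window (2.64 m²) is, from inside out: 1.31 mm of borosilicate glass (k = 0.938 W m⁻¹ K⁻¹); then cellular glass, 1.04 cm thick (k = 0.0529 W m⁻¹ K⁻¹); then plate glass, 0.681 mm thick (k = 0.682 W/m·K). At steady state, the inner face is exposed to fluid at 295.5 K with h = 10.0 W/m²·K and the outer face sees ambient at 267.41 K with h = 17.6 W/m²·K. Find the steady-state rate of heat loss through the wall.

Resistance network (inner→outer):
  R_conv,in = 1/(hA) = 1/(10.0·2.64) = 0.03788 K/W
  R_borosilicate glass = L/(kA) = 0.00131/(0.938·2.64) = 5.290×10^-4 K/W
  R_cellular glass = L/(kA) = 0.0104/(0.0529·2.64) = 0.07447 K/W
  R_plate glass = L/(kA) = 6.81×10^-4/(0.682·2.64) = 3.782×10^-4 K/W
  R_conv,out = 1/(hA) = 1/(17.6·2.64) = 0.02152 K/W
ΣR = 0.03788 + 5.290×10^-4 + 0.07447 + 3.782×10^-4 + 0.02152 = 0.1348 K/W
Q = ΔT/ΣR = (295.5 K − 267.41 K)/0.1348 = 208 W

Q = 208 W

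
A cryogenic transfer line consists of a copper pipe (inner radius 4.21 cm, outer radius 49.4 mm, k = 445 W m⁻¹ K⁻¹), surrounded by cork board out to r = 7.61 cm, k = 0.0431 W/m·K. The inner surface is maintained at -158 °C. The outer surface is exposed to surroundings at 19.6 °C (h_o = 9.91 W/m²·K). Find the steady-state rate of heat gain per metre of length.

Treat each layer as a resistance in series:
  R'_copper = ln(0.0494/0.0421)/(2πk) = 0.1599/(2π·445) = 5.719×10^-5 m·K/W
  R'_cork board = ln(0.0761/0.0494)/(2πk) = 0.4321/(2π·0.0431) = 1.596 m·K/W
  R'_conv,out = 1/(2πr h) = 1/(2π·0.0761·9.91) = 0.2110 m·K/W
ΣR = 5.719×10^-5 + 1.596 + 0.2110 = 1.807 m·K/W
Q' = ΔT/ΣR = (-158 °C − 19.6 °C)/1.807 = -98.3 W/m
(Negative Q' ⇒ heat flows inward; heat gain = 98.3 W/m.)

Q' = 98.3 W/m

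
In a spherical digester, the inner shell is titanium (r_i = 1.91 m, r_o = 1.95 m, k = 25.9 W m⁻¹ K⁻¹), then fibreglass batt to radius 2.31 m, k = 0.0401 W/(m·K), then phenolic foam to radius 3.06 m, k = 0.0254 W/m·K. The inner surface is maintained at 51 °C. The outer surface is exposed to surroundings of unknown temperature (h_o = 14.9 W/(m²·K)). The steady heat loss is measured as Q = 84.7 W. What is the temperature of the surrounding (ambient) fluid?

Series resistances:
  R_titanium = (1/1.91 − 1/1.95)/(4πk) = 0.01074/(4π·25.9) = 3.300×10^-5 K/W
  R_fibreglass batt = (1/1.95 − 1/2.31)/(4πk) = 0.07992/(4π·0.0401) = 0.1586 K/W
  R_phenolic foam = (1/2.31 − 1/3.06)/(4πk) = 0.1061/(4π·0.0254) = 0.3324 K/W
  R_conv,out = 1/(4πr²h) = 1/(4π·3.06²·14.9) = 5.704×10^-4 K/W
ΣR = 0.4916 K/W
ΔT = Q·ΣR = 84.7 × 0.4916 = 41.64 K
Heat flows outward, so T_out = T_in − ΔT = 51 − 41.64 = 9.36 °C

T_out = 9.36 °C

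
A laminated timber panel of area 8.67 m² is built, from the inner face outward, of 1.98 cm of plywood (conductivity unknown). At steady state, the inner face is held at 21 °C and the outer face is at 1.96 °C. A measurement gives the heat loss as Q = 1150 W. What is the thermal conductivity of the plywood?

ΣR = ΔT/Q = |21 − 1.96|/1150 = 0.01656 K/W
L/(kA) = 0.01656 ⇒ k = 0.0198/(0.01656·8.67) = 0.138 W/m·K

k = 0.138 W/m·K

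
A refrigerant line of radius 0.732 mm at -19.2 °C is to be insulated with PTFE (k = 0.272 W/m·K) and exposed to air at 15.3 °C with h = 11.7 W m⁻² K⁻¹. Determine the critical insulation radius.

For a cylinder, r_cr = k_ins/h = 0.272/11.7 = 0.0232 m = 2.32 cm

r_cr = 2.32 cm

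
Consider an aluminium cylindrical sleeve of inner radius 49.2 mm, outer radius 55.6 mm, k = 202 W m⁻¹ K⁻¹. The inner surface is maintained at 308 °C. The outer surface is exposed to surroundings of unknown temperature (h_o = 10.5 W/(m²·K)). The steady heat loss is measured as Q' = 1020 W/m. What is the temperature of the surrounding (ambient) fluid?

Sum the resistances:
  R'_aluminium = ln(0.0556/0.0492)/(2πk) = 0.1223/(2π·202) = 9.635×10^-5 m·K/W
  R'_conv,out = 1/(2πr h) = 1/(2π·0.0556·10.5) = 0.2726 m·K/W
ΣR = 0.2727 m·K/W
ΔT = Q'·ΣR = 1020 × 0.2727 = 278.2 K
Heat flows outward, so T_out = T_in − ΔT = 308 − 278.2 = 29.8 °C

T_out = 29.8 °C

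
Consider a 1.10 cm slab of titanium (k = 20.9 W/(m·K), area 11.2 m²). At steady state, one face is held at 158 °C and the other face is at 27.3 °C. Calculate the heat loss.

Q = 2.78×10^6 W

Q = kA·ΔT/L = 20.9 × 11.2 × |158 °C − 27.3 °C| / 0.0110 = 2.78×10^6 W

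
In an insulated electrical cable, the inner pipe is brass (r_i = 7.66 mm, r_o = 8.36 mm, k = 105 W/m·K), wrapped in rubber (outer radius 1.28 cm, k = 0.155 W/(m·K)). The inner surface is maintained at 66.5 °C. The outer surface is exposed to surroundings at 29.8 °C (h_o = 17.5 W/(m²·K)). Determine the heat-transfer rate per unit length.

Series thermal resistances, inner to outer:
  R'_brass = ln(0.00836/0.00766)/(2πk) = 0.08745/(2π·105) = 1.325×10^-4 m·K/W
  R'_rubber = ln(0.0128/0.00836)/(2πk) = 0.4260/(2π·0.155) = 0.4374 m·K/W
  R'_conv,out = 1/(2πr h) = 1/(2π·0.0128·17.5) = 0.7105 m·K/W
ΣR = 1.325×10^-4 + 0.4374 + 0.7105 = 1.148 m·K/W
Q' = ΔT/ΣR = (66.5 °C − 29.8 °C)/1.148 = 32.0 W/m

Q' = 32.0 W/m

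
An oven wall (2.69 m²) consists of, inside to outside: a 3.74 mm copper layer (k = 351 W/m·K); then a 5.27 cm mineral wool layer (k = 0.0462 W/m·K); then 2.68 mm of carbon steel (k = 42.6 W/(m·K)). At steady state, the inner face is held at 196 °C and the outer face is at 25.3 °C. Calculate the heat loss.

Q = 403 W

Series thermal resistances, inner to outer:
  R_copper = L/(kA) = 0.00374/(351·2.69) = 3.961×10^-6 K/W
  R_mineral wool = L/(kA) = 0.0527/(0.0462·2.69) = 0.4240 K/W
  R_carbon steel = L/(kA) = 0.00268/(42.6·2.69) = 2.339×10^-5 K/W
ΣR = 3.961×10^-6 + 0.4240 + 2.339×10^-5 = 0.4240 K/W
Q = ΔT/ΣR = (196 °C − 25.3 °C)/0.4240 = 403 W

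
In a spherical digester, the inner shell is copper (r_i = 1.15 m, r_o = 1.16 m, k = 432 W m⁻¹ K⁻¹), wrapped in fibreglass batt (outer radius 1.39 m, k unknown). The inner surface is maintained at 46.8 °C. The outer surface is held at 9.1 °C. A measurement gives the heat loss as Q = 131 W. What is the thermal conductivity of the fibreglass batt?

ΣR = ΔT/Q = |46.8 − 9.1|/131 = 0.2878 K/W
Known resistances:
  R_copper = (1/1.15 − 1/1.16)/(4πk) = 0.007496/(4π·432) = 1.381×10^-6 K/W
R_fibreglass batt = ΣR − ΣR_known = 0.2878 − 1.381×10^-6 = 0.2878 K/W
(1/r₁−1/r₂)/(4πk) = 0.2878 ⇒ k = 0.1426/(4π·0.2878) = 0.0394 W/m·K

k = 0.0394 W/m·K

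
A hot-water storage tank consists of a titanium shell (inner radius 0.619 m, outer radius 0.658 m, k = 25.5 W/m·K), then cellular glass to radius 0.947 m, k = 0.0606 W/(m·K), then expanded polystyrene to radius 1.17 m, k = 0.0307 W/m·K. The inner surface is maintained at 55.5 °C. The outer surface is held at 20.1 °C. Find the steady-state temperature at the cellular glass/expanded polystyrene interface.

Series thermal resistances, inner to outer:
  R_titanium = (1/0.619 − 1/0.658)/(4πk) = 0.09575/(4π·25.5) = 2.988×10^-4 K/W
  R_cellular glass = (1/0.658 − 1/0.947)/(4πk) = 0.4638/(4π·0.0606) = 0.6090 K/W
  R_expanded polystyrene = (1/0.947 − 1/1.17)/(4πk) = 0.2013/(4π·0.0307) = 0.5217 K/W
ΣR = 2.988×10^-4 + 0.6090 + 0.5217 = 1.131 K/W
Q = ΔT/ΣR = (55.5 °C − 20.1 °C)/1.131 = 31.30 W
From the inner boundary to the cellular glass/expanded polystyrene interface, ΣR_partial = 0.6093 K/W.
T_interface = T_in − Q·ΣR_partial = 55.5 °C − (31.30)(0.6093) = 36.4 °C

T = 36.4 °C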